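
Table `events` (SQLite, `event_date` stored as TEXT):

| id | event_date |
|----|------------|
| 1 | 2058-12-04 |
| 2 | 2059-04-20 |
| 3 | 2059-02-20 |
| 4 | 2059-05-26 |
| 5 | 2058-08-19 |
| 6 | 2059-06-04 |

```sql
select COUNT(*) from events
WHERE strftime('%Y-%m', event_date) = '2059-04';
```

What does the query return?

1

Rows with year-month 2059-04: 2059-04-20 → 1.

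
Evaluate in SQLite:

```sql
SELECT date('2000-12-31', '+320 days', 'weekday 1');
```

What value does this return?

Applying '+320 days' to 2000-12-31: counting 320 days forward gives 2001-11-16.
`weekday 1` advances to the next Monday; 2001-11-16 is a Friday, so it moves forward to 2001-11-19.

2001-11-19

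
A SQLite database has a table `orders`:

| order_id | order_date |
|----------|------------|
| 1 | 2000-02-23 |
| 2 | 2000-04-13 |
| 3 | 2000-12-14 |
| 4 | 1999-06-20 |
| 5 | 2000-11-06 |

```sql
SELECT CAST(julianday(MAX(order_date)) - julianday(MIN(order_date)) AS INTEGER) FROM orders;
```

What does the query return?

543

MIN = 1999-06-20, MAX = 2000-12-14.
10 days remain in June 1999 after the 20th (30 − 20).
Full months from July 1999 through November 2000 contribute their day counts.
Then 14 days into December 2000.
Total: 10 + 31 + 31 + 30 + 31 + 30 + 31 + 31 + 29 + 31 + 30 + 31 + 30 + 31 + 31 + 30 + 31 + 30 + 14 = 543.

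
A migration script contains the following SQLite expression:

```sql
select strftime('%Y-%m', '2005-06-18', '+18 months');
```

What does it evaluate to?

First apply '+18 months': 2005-06-18 → 2006-12-18.
`%Y-%m` extracts the year-month: 2006-12.

2006-12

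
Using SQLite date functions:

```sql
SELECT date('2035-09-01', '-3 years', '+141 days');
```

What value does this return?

Adding -3 years to 2035-09-01 gives 2032-09-01.
Applying '+141 days' to 2032-09-01: counting 141 days forward gives 2033-01-20.

2033-01-20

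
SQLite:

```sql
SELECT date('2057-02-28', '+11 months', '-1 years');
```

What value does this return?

2057-01-28

Adding +11 months to 2057-02-28 gives 2058-01-28.
Adding -1 year to 2058-01-28 gives 2057-01-28.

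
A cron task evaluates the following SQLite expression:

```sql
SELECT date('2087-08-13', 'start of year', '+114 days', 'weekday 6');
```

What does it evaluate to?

2087-04-26

`start of year` rewinds 2087-08-13 to 2087-01-01.
Applying '+114 days' to 2087-01-01: counting 114 days forward gives 2087-04-25.
`weekday 6` advances to the next Saturday; 2087-04-25 is a Friday, so it moves forward to 2087-04-26.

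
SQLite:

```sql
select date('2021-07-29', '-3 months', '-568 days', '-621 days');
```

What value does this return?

Adding -3 months to 2021-07-29 gives 2021-04-29.
Applying '-568 days' to 2021-04-29: counting 568 days back gives 2019-10-09.
Applying '-621 days' to 2019-10-09: counting 621 days back gives 2018-01-26.

2018-01-26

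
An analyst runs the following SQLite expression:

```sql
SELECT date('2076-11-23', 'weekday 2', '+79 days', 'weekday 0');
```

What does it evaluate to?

`weekday 2` advances to the next Tuesday; 2076-11-23 is a Monday, so it moves forward to 2076-11-24.
Applying '+79 days' to 2076-11-24: counting 79 days forward gives 2077-02-11.
`weekday 0` advances to the next Sunday; 2077-02-11 is a Thursday, so it moves forward to 2077-02-14.

2077-02-14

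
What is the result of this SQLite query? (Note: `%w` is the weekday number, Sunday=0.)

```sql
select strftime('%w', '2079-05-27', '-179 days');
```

2

First apply '-179 days': 2079-05-27 → 2078-11-29.
2078-11-29 is a Tuesday; with Sunday=0 that is 2.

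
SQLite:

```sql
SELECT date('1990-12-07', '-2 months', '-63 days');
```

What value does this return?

1990-08-05

Adding -2 months to 1990-12-07 gives 1990-10-07.
Applying '-63 days' to 1990-10-07: counting 63 days back gives 1990-08-05.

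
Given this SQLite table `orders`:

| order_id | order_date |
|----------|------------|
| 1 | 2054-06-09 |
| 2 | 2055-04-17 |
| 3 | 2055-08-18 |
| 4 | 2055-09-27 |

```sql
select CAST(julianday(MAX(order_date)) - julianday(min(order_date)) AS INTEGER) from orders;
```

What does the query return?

MIN = 2054-06-09, MAX = 2055-09-27.
21 days remain in June 2054 after the 9th (30 − 9).
Full months from July 2054 through August 2055 contribute their day counts.
Then 27 days into September 2055.
Total: 21 + 31 + 31 + 30 + 31 + 30 + 31 + 31 + 28 + 31 + 30 + 31 + 30 + 31 + 31 + 27 = 475.

475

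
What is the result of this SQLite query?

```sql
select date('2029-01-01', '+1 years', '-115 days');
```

2029-09-08

Adding +1 year to 2029-01-01 gives 2030-01-01.
Applying '-115 days' to 2030-01-01: counting 115 days back gives 2029-09-08.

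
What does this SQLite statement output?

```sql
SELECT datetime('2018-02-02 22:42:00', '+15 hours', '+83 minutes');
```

2018-02-03 15:05:00

+15 hours from 2018-02-02 22:42:00 is 2018-02-03 13:42:00 (crosses midnight).
83 minutes = 1h 23m; +83 minutes from 2018-02-03 13:42:00 is 2018-02-03 15:05:00.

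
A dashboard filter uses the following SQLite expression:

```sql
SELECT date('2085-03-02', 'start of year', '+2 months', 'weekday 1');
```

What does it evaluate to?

2085-03-05

`start of year` rewinds 2085-03-02 to 2085-01-01.
Adding +2 months to 2085-01-01 gives 2085-03-01.
`weekday 1` advances to the next Monday; 2085-03-01 is a Thursday, so it moves forward to 2085-03-05.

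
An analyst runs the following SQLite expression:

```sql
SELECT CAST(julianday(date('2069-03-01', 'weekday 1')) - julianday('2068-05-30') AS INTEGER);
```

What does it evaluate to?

`weekday 1` advances to the next Monday; 2069-03-01 is a Friday, so it moves forward to 2069-03-04.
1 day remains in May 2068 after the 30th (31 − 30).
Full months from June 2068 through February 2069 contribute their day counts.
Then 4 days into March 2069.
Total: 1 + 30 + 31 + 31 + 30 + 31 + 30 + 31 + 31 + 28 + 4 = 278.

278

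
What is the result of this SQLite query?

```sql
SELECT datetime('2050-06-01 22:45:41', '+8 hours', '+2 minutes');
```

+8 hours from 2050-06-01 22:45:41 is 2050-06-02 06:45:41 (crosses midnight).
+2 minutes from 2050-06-02 06:45:41 is 2050-06-02 06:47:41.

2050-06-02 06:47:41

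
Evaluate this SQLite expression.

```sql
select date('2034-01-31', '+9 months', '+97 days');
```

Adding +9 months to 2034-01-31 gives 2034-10-31.
Applying '+97 days' to 2034-10-31: counting 97 days forward gives 2035-02-05.

2035-02-05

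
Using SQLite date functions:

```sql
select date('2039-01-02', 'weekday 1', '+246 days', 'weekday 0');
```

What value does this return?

2039-09-11

`weekday 1` advances to the next Monday; 2039-01-02 is a Sunday, so it moves forward to 2039-01-03.
Applying '+246 days' to 2039-01-03: counting 246 days forward gives 2039-09-06.
`weekday 0` advances to the next Sunday; 2039-09-06 is a Tuesday, so it moves forward to 2039-09-11.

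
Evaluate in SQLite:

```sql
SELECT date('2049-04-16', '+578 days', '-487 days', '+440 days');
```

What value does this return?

Applying '+578 days' to 2049-04-16: counting 578 days forward gives 2050-11-15.
Applying '-487 days' to 2050-11-15: counting 487 days back gives 2049-07-16.
Applying '+440 days' to 2049-07-16: counting 440 days forward gives 2050-09-29.

2050-09-29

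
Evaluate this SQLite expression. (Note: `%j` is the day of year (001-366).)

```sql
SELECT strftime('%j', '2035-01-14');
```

Day-of-year for 2035-01-14: days since 2035-01-01 inclusive = 14, zero-padded to 014.

014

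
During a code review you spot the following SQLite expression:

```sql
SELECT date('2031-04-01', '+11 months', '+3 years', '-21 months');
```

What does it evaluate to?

Adding +11 months to 2031-04-01 gives 2032-03-01.
Adding +3 years to 2032-03-01 gives 2035-03-01.
Adding -21 months to 2035-03-01 gives 2033-06-01.

2033-06-01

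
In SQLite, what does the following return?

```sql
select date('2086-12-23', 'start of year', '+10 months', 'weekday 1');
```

`start of year` rewinds 2086-12-23 to 2086-01-01.
Adding +10 months to 2086-01-01 gives 2086-11-01.
`weekday 1` advances to the next Monday; 2086-11-01 is a Friday, so it moves forward to 2086-11-04.

2086-11-04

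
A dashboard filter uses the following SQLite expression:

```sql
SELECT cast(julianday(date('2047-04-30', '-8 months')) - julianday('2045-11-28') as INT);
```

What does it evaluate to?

Adding -8 months to 2047-04-30 gives 2046-08-30.
2 days remain in November 2045 after the 28th (30 − 28).
Full months from December 2045 through July 2046 contribute their day counts.
Then 30 days into August 2046.
Total: 2 + 31 + 31 + 28 + 31 + 30 + 31 + 30 + 31 + 30 = 275.

275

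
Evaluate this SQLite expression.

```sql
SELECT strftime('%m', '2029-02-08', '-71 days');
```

11

First apply '-71 days': 2029-02-08 → 2028-11-29.
`%m` extracts the 2-digit month (01-12): 11.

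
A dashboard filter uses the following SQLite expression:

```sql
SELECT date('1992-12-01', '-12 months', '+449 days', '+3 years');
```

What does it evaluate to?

1996-02-22

Adding -12 months to 1992-12-01 gives 1991-12-01.
Applying '+449 days' to 1991-12-01: counting 449 days forward gives 1993-02-22.
Adding +3 years to 1993-02-22 gives 1996-02-22.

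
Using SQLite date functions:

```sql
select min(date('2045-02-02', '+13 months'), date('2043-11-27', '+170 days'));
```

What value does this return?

date('2045-02-02', '+13 months') → 2046-03-02.
date('2043-11-27', '+170 days') → 2044-05-15.
Earlier of the two is 2044-05-15.

2044-05-15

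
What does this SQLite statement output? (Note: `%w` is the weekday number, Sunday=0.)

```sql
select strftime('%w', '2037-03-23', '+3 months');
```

First apply '+3 months': 2037-03-23 → 2037-06-23.
2037-06-23 is a Tuesday; with Sunday=0 that is 2.

2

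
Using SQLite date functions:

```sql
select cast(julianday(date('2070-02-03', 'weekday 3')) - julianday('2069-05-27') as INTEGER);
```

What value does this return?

254

`weekday 3` advances to the next Wednesday; 2070-02-03 is a Monday, so it moves forward to 2070-02-05.
4 days remain in May 2069 after the 27th (31 − 27).
Full months from June 2069 through January 2070 contribute their day counts.
Then 5 days into February 2070.
Total: 4 + 30 + 31 + 31 + 30 + 31 + 30 + 31 + 31 + 5 = 254.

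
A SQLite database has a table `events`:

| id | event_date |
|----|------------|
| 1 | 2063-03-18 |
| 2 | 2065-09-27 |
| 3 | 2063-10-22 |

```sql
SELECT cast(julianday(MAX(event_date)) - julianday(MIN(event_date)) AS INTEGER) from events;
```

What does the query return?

MIN = 2063-03-18, MAX = 2065-09-27.
13 days remain in March 2063 after the 18th (31 − 18).
Full months from April 2063 through August 2065 contribute their day counts.
Then 27 days into September 2065.
Total: 13 + 30 + 31 + 30 + 31 + 31 + 30 + 31 + 30 + 31 + 31 + 29 + 31 + 30 + 31 + 30 + 31 + 31 + 30 + 31 + 30 + 31 + 31 + 28 + 31 + 30 + 31 + 30 + 31 + 31 + 27 = 924.

924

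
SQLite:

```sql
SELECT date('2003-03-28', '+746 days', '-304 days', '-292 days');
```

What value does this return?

Applying '+746 days' to 2003-03-28: counting 746 days forward gives 2005-04-12.
Applying '-304 days' to 2005-04-12: counting 304 days back gives 2004-06-12.
Applying '-292 days' to 2004-06-12: counting 292 days back gives 2003-08-25.

2003-08-25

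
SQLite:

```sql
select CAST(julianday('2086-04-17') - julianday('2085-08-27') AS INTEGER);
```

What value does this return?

233

4 days remain in August 2085 after the 27th (31 − 27).
Full months from September 2085 through March 2086 contribute their day counts.
Then 17 days into April 2086.
Total: 4 + 30 + 31 + 30 + 31 + 31 + 28 + 31 + 17 = 233.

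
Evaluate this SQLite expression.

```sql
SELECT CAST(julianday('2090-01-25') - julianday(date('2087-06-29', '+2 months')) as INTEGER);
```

880

Adding +2 months to 2087-06-29 gives 2087-08-29.
2 days remain in August 2087 after the 29th (31 − 29).
Full months from September 2087 through December 2089 contribute their day counts.
Then 25 days into January 2090.
Total: 2 + 30 + 31 + 30 + 31 + 31 + 29 + 31 + 30 + 31 + 30 + 31 + 31 + 30 + 31 + 30 + 31 + 31 + 28 + 31 + 30 + 31 + 30 + 31 + 31 + 30 + 31 + 30 + 31 + 25 = 880.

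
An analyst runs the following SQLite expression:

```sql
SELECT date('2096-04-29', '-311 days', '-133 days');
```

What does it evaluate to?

2095-02-10

Applying '-311 days' to 2096-04-29: counting 311 days back gives 2095-06-23.
Applying '-133 days' to 2095-06-23: counting 133 days back gives 2095-02-10.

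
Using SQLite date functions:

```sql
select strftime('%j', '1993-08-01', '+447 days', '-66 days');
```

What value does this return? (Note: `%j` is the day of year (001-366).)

First apply '+447 days', '-66 days': 1993-08-01 → 1994-08-17.
Day-of-year for 1994-08-17: days since 1994-01-01 inclusive = 229, zero-padded to 229.

229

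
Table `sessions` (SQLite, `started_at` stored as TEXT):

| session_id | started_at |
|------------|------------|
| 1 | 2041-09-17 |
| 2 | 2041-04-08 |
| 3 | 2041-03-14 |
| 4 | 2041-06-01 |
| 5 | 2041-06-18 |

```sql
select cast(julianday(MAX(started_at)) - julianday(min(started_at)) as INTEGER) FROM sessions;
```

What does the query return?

MIN = 2041-03-14, MAX = 2041-09-17.
17 days remain in March 2041 after the 14th (31 − 14).
April 2041: 30 days.
May 2041: 31 days.
June 2041: 30 days.
July 2041: 31 days.
August 2041: 31 days.
Then 17 days into September 2041.
Total: 17 + 30 + 31 + 30 + 31 + 31 + 17 = 187.

187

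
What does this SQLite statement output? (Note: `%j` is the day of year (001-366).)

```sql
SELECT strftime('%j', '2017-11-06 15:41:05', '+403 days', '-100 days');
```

248

First apply '+403 days', '-100 days': 2017-11-06 15:41:05 → 2018-09-05 15:41:05.
Day-of-year for 2018-09-05: days since 2018-01-01 inclusive = 248, zero-padded to 248.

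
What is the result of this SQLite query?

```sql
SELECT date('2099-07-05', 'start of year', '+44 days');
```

`start of year` rewinds 2099-07-05 to 2099-01-01.
Applying '+44 days' to 2099-01-01: counting 44 days forward gives 2099-02-14.

2099-02-14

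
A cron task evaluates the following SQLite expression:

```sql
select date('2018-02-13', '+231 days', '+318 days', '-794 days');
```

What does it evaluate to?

Applying '+231 days' to 2018-02-13: counting 231 days forward gives 2018-10-02.
Applying '+318 days' to 2018-10-02: counting 318 days forward gives 2019-08-16.
Applying '-794 days' to 2019-08-16: counting 794 days back gives 2017-06-13.

2017-06-13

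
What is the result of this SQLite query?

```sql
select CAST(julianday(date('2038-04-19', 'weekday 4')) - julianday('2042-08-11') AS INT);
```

-1572

`weekday 4` advances to the next Thursday; 2038-04-19 is a Monday, so it moves forward to 2038-04-22.
8 days remain in April 2038 after the 22nd (30 − 22).
Full months from May 2038 through July 2042 contribute their day counts.
Then 11 days into August 2042.
Total: 8 + 31 + 30 + 31 + 31 + 30 + 31 + 30 + 31 + 31 + 28 + 31 + 30 + 31 + 30 + 31 + 31 + 30 + 31 + 30 + 31 + 31 + 29 + 31 + 30 + 31 + 30 + 31 + 31 + 30 + 31 + 30 + 31 + 31 + 28 + 31 + 30 + 31 + 30 + 31 + 31 + 30 + 31 + 30 + 31 + 31 + 28 + 31 + 30 + 31 + 30 + 31 + 11 = 1572.
The subtraction is earlier − later, so the result is −1572 → -1572.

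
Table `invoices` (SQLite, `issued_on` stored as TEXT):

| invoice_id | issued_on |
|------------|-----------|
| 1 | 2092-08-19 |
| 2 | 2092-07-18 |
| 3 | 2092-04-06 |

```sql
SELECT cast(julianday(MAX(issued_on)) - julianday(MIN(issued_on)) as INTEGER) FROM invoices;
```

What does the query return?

MIN = 2092-04-06, MAX = 2092-08-19.
24 days remain in April 2092 after the 6th (30 − 6).
May 2092: 31 days.
June 2092: 30 days.
July 2092: 31 days.
Then 19 days into August 2092.
Total: 24 + 31 + 30 + 31 + 19 = 135.

135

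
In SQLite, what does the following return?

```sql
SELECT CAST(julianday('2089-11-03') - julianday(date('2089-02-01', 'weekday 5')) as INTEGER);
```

272

`weekday 5` advances to the next Friday; 2089-02-01 is a Tuesday, so it moves forward to 2089-02-04.
24 days remain in February 2089 after the 4th (28 − 4).
Full months from March 2089 through October 2089 contribute their day counts.
Then 3 days into November 2089.
Total: 24 + 31 + 30 + 31 + 30 + 31 + 31 + 30 + 31 + 3 = 272.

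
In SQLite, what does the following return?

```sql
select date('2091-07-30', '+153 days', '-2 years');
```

Applying '+153 days' to 2091-07-30: counting 153 days forward gives 2091-12-30.
Adding -2 years to 2091-12-30 gives 2089-12-30.

2089-12-30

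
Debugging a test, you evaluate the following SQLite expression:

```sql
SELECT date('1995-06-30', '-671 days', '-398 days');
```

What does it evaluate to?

Applying '-671 days' to 1995-06-30: counting 671 days back gives 1993-08-28.
Applying '-398 days' to 1993-08-28: counting 398 days back gives 1992-07-26.

1992-07-26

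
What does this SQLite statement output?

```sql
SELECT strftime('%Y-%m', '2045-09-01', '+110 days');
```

First apply '+110 days': 2045-09-01 → 2045-12-20.
`%Y-%m` extracts the year-month: 2045-12.

2045-12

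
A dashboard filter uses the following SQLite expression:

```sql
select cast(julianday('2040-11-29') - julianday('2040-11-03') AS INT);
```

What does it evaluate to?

26

Both dates are in November 2040: 29 − 3 = 26.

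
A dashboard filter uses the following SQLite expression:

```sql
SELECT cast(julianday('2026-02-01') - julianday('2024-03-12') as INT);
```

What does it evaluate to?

19 days remain in March 2024 after the 12th (31 − 12).
Full months from April 2024 through January 2026 contribute their day counts.
Then 1 day into February 2026.
Total: 19 + 30 + 31 + 30 + 31 + 31 + 30 + 31 + 30 + 31 + 31 + 28 + 31 + 30 + 31 + 30 + 31 + 31 + 30 + 31 + 30 + 31 + 31 + 1 = 691.

691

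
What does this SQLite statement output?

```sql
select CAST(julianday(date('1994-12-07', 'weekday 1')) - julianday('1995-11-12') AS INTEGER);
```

-335

`weekday 1` advances to the next Monday; 1994-12-07 is a Wednesday, so it moves forward to 1994-12-12.
19 days remain in December 1994 after the 12th (31 − 12).
Full months from January 1995 through October 1995 contribute their day counts.
Then 12 days into November 1995.
Total: 19 + 31 + 28 + 31 + 30 + 31 + 30 + 31 + 31 + 30 + 31 + 12 = 335.
The subtraction is earlier − later, so the result is −335 → -335.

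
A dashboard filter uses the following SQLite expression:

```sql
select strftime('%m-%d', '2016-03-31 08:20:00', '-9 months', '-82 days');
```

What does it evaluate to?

First apply '-9 months', '-82 days': 2016-03-31 08:20:00 → 2015-04-10 08:20:00.
`%m-%d` extracts the month-day: 04-10.

04-10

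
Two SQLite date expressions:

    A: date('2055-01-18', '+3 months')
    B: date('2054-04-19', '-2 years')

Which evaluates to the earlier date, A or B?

B

A = 2055-04-18.
B = 2052-04-19.
B is earlier.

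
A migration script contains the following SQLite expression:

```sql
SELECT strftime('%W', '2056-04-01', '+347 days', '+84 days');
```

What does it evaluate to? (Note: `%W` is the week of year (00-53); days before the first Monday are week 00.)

First apply '+347 days', '+84 days': 2056-04-01 → 2057-06-06.
2057-06-06 is a Wednesday. SQLite's %W counts Mondays since the year started; the result is 23.

23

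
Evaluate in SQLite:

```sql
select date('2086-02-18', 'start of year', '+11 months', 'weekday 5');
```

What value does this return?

2086-12-06

`start of year` rewinds 2086-02-18 to 2086-01-01.
Adding +11 months to 2086-01-01 gives 2086-12-01.
`weekday 5` advances to the next Friday; 2086-12-01 is a Sunday, so it moves forward to 2086-12-06.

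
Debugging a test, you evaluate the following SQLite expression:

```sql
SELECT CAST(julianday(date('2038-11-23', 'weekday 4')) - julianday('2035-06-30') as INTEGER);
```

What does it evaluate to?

`weekday 4` advances to the next Thursday; 2038-11-23 is a Tuesday, so it moves forward to 2038-11-25.
0 days remain in June 2035 after the 30th (30 − 30).
Full months from July 2035 through October 2038 contribute their day counts.
Then 25 days into November 2038.
Total: 0 + 31 + 31 + 30 + 31 + 30 + 31 + 31 + 29 + 31 + 30 + 31 + 30 + 31 + 31 + 30 + 31 + 30 + 31 + 31 + 28 + 31 + 30 + 31 + 30 + 31 + 31 + 30 + 31 + 30 + 31 + 31 + 28 + 31 + 30 + 31 + 30 + 31 + 31 + 30 + 31 + 25 = 1244.

1244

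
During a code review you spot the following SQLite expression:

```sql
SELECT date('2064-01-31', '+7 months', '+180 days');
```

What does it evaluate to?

2065-02-27

Adding +7 months to 2064-01-31 gives 2064-08-31.
Applying '+180 days' to 2064-08-31: counting 180 days forward gives 2065-02-27.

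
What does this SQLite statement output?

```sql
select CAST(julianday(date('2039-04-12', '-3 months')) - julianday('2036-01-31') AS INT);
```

1077

Adding -3 months to 2039-04-12 gives 2039-01-12.
0 days remain in January 2036 after the 31st (31 − 31).
Full months from February 2036 through December 2038 contribute their day counts.
Then 12 days into January 2039.
Total: 0 + 29 + 31 + 30 + 31 + 30 + 31 + 31 + 30 + 31 + 30 + 31 + 31 + 28 + 31 + 30 + 31 + 30 + 31 + 31 + 30 + 31 + 30 + 31 + 31 + 28 + 31 + 30 + 31 + 30 + 31 + 31 + 30 + 31 + 30 + 31 + 12 = 1077.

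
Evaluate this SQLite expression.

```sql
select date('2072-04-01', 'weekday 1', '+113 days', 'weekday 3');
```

2072-07-27

`weekday 1` advances to the next Monday; 2072-04-01 is a Friday, so it moves forward to 2072-04-04.
Applying '+113 days' to 2072-04-04: counting 113 days forward gives 2072-07-26.
`weekday 3` advances to the next Wednesday; 2072-07-26 is a Tuesday, so it moves forward to 2072-07-27.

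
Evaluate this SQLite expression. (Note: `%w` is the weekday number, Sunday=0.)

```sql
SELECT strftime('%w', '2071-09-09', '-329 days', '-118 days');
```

First apply '-329 days', '-118 days': 2071-09-09 → 2070-06-19.
2070-06-19 is a Thursday; with Sunday=0 that is 4.

4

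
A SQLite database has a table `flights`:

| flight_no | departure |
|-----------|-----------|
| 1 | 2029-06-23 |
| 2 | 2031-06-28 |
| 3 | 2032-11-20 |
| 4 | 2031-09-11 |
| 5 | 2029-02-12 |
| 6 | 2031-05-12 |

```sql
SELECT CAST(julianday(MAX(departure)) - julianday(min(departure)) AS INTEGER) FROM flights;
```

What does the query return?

MIN = 2029-02-12, MAX = 2032-11-20.
16 days remain in February 2029 after the 12th (28 − 12).
Full months from March 2029 through October 2032 contribute their day counts.
Then 20 days into November 2032.
Total: 16 + 31 + 30 + 31 + 30 + 31 + 31 + 30 + 31 + 30 + 31 + 31 + 28 + 31 + 30 + 31 + 30 + 31 + 31 + 30 + 31 + 30 + 31 + 31 + 28 + 31 + 30 + 31 + 30 + 31 + 31 + 30 + 31 + 30 + 31 + 31 + 29 + 31 + 30 + 31 + 30 + 31 + 31 + 30 + 31 + 20 = 1377.

1377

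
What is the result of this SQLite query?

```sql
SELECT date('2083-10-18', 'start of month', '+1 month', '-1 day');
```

2083-10-31

`start of month` rewinds 2083-10-18 to 2083-10-01.
Adding +1 month to 2083-10-01 gives 2083-11-01.
Going back 1 day from 2083-11-01 reaches 2083-10-31 (last day of October, 31 days).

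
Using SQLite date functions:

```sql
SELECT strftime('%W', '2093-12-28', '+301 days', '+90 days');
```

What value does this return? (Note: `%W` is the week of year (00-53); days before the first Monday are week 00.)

03

First apply '+301 days', '+90 days': 2093-12-28 → 2095-01-23.
2095-01-23 is a Sunday. SQLite's %W counts Mondays since the year started; the result is 03.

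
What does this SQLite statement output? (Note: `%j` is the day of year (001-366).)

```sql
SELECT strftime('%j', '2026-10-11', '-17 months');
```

First apply '-17 months': 2026-10-11 → 2025-05-11.
Day-of-year for 2025-05-11: days since 2025-01-01 inclusive = 131, zero-padded to 131.

131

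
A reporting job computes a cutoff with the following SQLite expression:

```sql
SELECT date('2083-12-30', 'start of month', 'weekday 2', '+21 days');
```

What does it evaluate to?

`start of month` rewinds 2083-12-30 to 2083-12-01.
`weekday 2` advances to the next Tuesday; 2083-12-01 is a Wednesday, so it moves forward to 2083-12-07.
Advancing 21 more days within December lands on 2083-12-28.

2083-12-28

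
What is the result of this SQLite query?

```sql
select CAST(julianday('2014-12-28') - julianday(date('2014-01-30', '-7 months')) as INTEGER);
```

Adding -7 months to 2014-01-30 gives 2013-06-30.
0 days remain in June 2013 after the 30th (30 − 30).
Full months from July 2013 through November 2014 contribute their day counts.
Then 28 days into December 2014.
Total: 0 + 31 + 31 + 30 + 31 + 30 + 31 + 31 + 28 + 31 + 30 + 31 + 30 + 31 + 31 + 30 + 31 + 30 + 28 = 546.

546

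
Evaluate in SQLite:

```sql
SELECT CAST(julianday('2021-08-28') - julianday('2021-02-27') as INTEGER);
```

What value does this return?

1 day remains in February 2021 after the 27th (28 − 27).
March 2021: 31 days.
April 2021: 30 days.
May 2021: 31 days.
June 2021: 30 days.
July 2021: 31 days.
Then 28 days into August 2021.
Total: 1 + 31 + 30 + 31 + 30 + 31 + 28 = 182.

182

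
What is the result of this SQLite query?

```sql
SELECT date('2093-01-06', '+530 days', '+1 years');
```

2095-06-20

Applying '+530 days' to 2093-01-06: counting 530 days forward gives 2094-06-20.
Adding +1 year to 2094-06-20 gives 2095-06-20.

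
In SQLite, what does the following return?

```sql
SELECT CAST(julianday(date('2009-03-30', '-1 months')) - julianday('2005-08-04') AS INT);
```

1306

Adding -1 month to 2009-03-30 targets 2009-02-30. February 2009 has only 28 days, so SQLite normalizes the 2-day overflow forward to 2009-03-02.
27 days remain in August 2005 after the 4th (31 − 4).
Full months from September 2005 through February 2009 contribute their day counts.
Then 2 days into March 2009.
Total: 27 + 30 + 31 + 30 + 31 + 31 + 28 + 31 + 30 + 31 + 30 + 31 + 31 + 30 + 31 + 30 + 31 + 31 + 28 + 31 + 30 + 31 + 30 + 31 + 31 + 30 + 31 + 30 + 31 + 31 + 29 + 31 + 30 + 31 + 30 + 31 + 31 + 30 + 31 + 30 + 31 + 31 + 28 + 2 = 1306.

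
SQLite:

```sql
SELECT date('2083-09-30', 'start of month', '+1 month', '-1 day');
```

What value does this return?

`start of month` rewinds 2083-09-30 to 2083-09-01.
Adding +1 month to 2083-09-01 gives 2083-10-01.
Going back 1 day from 2083-10-01 reaches 2083-09-30 (last day of September, 30 days).

2083-09-30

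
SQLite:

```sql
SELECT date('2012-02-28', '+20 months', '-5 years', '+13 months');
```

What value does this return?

Adding +20 months to 2012-02-28 gives 2013-10-28.
Adding -5 years to 2013-10-28 gives 2008-10-28.
Adding +13 months to 2008-10-28 gives 2009-11-28.

2009-11-28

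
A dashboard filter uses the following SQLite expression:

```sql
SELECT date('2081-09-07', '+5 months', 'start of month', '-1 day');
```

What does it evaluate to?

2082-01-31

Adding +5 months to 2081-09-07 gives 2082-02-07.
`start of month` rewinds 2082-02-07 to 2082-02-01.
Going back 1 day from 2082-02-01 reaches 2082-01-31 (last day of January, 31 days).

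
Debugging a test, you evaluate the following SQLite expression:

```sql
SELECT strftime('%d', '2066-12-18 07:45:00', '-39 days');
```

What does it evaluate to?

First apply '-39 days': 2066-12-18 07:45:00 → 2066-11-09 07:45:00.
`%d` extracts the 2-digit day of month: 09.

09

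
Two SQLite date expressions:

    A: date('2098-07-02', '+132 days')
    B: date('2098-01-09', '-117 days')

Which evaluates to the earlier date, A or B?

B

A = 2098-11-11.
B = 2097-09-14.
B is earlier.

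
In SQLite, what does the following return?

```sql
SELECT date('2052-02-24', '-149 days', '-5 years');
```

Applying '-149 days' to 2052-02-24: counting 149 days back gives 2051-09-28.
Adding -5 years to 2051-09-28 gives 2046-09-28.

2046-09-28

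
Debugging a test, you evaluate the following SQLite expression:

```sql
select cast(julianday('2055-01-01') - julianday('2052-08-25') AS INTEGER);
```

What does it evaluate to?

859

6 days remain in August 2052 after the 25th (31 − 25).
Full months from September 2052 through December 2054 contribute their day counts.
Then 1 day into January 2055.
Total: 6 + 30 + 31 + 30 + 31 + 31 + 28 + 31 + 30 + 31 + 30 + 31 + 31 + 30 + 31 + 30 + 31 + 31 + 28 + 31 + 30 + 31 + 30 + 31 + 31 + 30 + 31 + 30 + 31 + 1 = 859.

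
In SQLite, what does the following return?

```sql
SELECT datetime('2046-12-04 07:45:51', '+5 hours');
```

2046-12-04 12:45:51

+5 hours from 2046-12-04 07:45:51 is 2046-12-04 12:45:51.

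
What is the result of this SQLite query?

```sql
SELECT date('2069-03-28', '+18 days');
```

March 2069 has 31 days; 3 remain after the 28th, so 4 days reach 2069-04-01.
Advancing 14 more days within April lands on 2069-04-15.

2069-04-15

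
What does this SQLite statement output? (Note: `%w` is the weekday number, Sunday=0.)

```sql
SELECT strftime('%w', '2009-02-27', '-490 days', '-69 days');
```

First apply '-490 days', '-69 days': 2009-02-27 → 2007-08-18.
2007-08-18 is a Saturday; with Sunday=0 that is 6.

6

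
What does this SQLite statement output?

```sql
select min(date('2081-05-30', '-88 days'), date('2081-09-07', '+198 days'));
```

2081-03-03

date('2081-05-30', '-88 days') → 2081-03-03.
date('2081-09-07', '+198 days') → 2082-03-24.
Earlier of the two is 2081-03-03.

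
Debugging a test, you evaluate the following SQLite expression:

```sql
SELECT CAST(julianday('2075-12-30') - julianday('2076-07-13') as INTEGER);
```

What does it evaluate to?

1 day remains in December 2075 after the 30th (31 − 30).
Full months from January 2076 through June 2076 contribute their day counts.
Then 13 days into July 2076.
Total: 1 + 31 + 29 + 31 + 30 + 31 + 30 + 13 = 196.
The subtraction is earlier − later, so the result is −196 → -196.

-196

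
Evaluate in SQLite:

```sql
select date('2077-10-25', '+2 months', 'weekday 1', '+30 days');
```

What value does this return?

2078-01-26

Adding +2 months to 2077-10-25 gives 2077-12-25.
`weekday 1` advances to the next Monday; 2077-12-25 is a Saturday, so it moves forward to 2077-12-27.
December 2077 has 31 days; 4 remain after the 27th, so 5 days reach 2078-01-01.
Advancing 25 more days within January lands on 2078-01-26.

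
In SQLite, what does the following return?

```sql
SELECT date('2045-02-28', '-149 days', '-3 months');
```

Applying '-149 days' to 2045-02-28: counting 149 days back gives 2044-10-02.
Adding -3 months to 2044-10-02 gives 2044-07-02.

2044-07-02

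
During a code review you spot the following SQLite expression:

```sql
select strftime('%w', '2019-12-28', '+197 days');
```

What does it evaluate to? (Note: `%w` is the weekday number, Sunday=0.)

0

First apply '+197 days': 2019-12-28 → 2020-07-12.
2020-07-12 is a Sunday; with Sunday=0 that is 0.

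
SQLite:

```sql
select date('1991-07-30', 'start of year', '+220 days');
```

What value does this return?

1991-08-09

`start of year` rewinds 1991-07-30 to 1991-01-01.
Applying '+220 days' to 1991-01-01: counting 220 days forward gives 1991-08-09.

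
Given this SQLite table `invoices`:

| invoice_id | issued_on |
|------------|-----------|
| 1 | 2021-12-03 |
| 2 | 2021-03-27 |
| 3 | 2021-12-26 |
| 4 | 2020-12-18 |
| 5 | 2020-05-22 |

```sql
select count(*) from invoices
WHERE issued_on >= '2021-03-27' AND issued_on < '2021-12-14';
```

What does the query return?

2

Rows in [2021-03-27, 2021-12-14): 2021-12-03, 2021-03-27 → 2 rows.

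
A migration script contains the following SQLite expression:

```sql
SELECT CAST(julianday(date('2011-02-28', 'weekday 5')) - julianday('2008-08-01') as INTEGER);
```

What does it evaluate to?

945

`weekday 5` advances to the next Friday; 2011-02-28 is a Monday, so it moves forward to 2011-03-04.
30 days remain in August 2008 after the 1st (31 − 1).
Full months from September 2008 through February 2011 contribute their day counts.
Then 4 days into March 2011.
Total: 30 + 30 + 31 + 30 + 31 + 31 + 28 + 31 + 30 + 31 + 30 + 31 + 31 + 30 + 31 + 30 + 31 + 31 + 28 + 31 + 30 + 31 + 30 + 31 + 31 + 30 + 31 + 30 + 31 + 31 + 28 + 4 = 945.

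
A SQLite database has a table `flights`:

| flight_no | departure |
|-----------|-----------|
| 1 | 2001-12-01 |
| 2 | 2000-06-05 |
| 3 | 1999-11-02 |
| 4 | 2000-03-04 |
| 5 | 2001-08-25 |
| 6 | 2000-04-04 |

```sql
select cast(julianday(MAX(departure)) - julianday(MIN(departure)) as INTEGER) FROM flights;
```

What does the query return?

760

MIN = 1999-11-02, MAX = 2001-12-01.
28 days remain in November 1999 after the 2nd (30 − 2).
Full months from December 1999 through November 2001 contribute their day counts.
Then 1 day into December 2001.
Total: 28 + 31 + 31 + 29 + 31 + 30 + 31 + 30 + 31 + 31 + 30 + 31 + 30 + 31 + 31 + 28 + 31 + 30 + 31 + 30 + 31 + 31 + 30 + 31 + 30 + 1 = 760.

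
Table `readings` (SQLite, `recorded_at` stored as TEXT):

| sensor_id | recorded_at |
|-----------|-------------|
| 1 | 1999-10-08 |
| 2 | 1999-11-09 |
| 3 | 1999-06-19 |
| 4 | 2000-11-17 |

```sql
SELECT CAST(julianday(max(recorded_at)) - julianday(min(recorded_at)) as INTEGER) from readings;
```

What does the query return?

MIN = 1999-06-19, MAX = 2000-11-17.
11 days remain in June 1999 after the 19th (30 − 19).
Full months from July 1999 through October 2000 contribute their day counts.
Then 17 days into November 2000.
Total: 11 + 31 + 31 + 30 + 31 + 30 + 31 + 31 + 29 + 31 + 30 + 31 + 30 + 31 + 31 + 30 + 31 + 17 = 517.

517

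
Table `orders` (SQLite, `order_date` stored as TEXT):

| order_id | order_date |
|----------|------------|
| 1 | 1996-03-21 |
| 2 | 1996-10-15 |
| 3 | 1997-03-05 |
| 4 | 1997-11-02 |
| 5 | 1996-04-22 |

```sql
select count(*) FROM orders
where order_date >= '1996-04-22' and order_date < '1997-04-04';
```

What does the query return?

3

Rows in [1996-04-22, 1997-04-04): 1996-10-15, 1997-03-05, 1996-04-22 → 3 rows.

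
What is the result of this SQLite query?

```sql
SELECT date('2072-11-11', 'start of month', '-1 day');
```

2072-10-31

`start of month` rewinds 2072-11-11 to 2072-11-01.
Going back 1 day from 2072-11-01 reaches 2072-10-31 (last day of October, 31 days).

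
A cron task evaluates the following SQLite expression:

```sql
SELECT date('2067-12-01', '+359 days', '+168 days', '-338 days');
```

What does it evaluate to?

2068-06-07

Applying '+359 days' to 2067-12-01: counting 359 days forward gives 2068-11-24.
Applying '+168 days' to 2068-11-24: counting 168 days forward gives 2069-05-11.
Applying '-338 days' to 2069-05-11: counting 338 days back gives 2068-06-07.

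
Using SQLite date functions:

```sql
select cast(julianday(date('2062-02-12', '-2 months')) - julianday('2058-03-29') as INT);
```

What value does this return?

1354

Adding -2 months to 2062-02-12 gives 2061-12-12.
2 days remain in March 2058 after the 29th (31 − 29).
Full months from April 2058 through November 2061 contribute their day counts.
Then 12 days into December 2061.
Total: 2 + 30 + 31 + 30 + 31 + 31 + 30 + 31 + 30 + 31 + 31 + 28 + 31 + 30 + 31 + 30 + 31 + 31 + 30 + 31 + 30 + 31 + 31 + 29 + 31 + 30 + 31 + 30 + 31 + 31 + 30 + 31 + 30 + 31 + 31 + 28 + 31 + 30 + 31 + 30 + 31 + 31 + 30 + 31 + 30 + 12 = 1354.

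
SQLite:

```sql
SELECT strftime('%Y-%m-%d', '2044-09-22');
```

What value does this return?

`%Y-%m-%d` extracts the ISO date: 2044-09-22.

2044-09-22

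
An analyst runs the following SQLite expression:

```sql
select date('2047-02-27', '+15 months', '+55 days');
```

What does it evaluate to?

2048-07-21

Adding +15 months to 2047-02-27 gives 2048-05-27.
Applying '+55 days' to 2048-05-27: counting 55 days forward gives 2048-07-21.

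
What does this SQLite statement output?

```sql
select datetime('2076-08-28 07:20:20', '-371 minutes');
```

371 minutes = 6h 11m; -371 minutes from 2076-08-28 07:20:20 is 2076-08-28 01:09:20.

2076-08-28 01:09:20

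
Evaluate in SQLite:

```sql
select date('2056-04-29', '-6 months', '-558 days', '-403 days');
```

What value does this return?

2053-03-12

Adding -6 months to 2056-04-29 gives 2055-10-29.
Applying '-558 days' to 2055-10-29: counting 558 days back gives 2054-04-19.
Applying '-403 days' to 2054-04-19: counting 403 days back gives 2053-03-12.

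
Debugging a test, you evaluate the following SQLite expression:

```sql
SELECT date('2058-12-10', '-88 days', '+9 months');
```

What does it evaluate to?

2059-06-13

Applying '-88 days' to 2058-12-10: counting 88 days back gives 2058-09-13.
Adding +9 months to 2058-09-13 gives 2059-06-13.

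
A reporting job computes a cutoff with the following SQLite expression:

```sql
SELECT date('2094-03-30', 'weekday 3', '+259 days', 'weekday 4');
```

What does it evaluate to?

`weekday 3` advances to the next Wednesday; 2094-03-30 is a Tuesday, so it moves forward to 2094-03-31.
Applying '+259 days' to 2094-03-31: counting 259 days forward gives 2094-12-15.
`weekday 4` advances to the next Thursday; 2094-12-15 is a Wednesday, so it moves forward to 2094-12-16.

2094-12-16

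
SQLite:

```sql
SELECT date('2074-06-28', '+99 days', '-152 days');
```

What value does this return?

Applying '+99 days' to 2074-06-28: counting 99 days forward gives 2074-10-05.
Applying '-152 days' to 2074-10-05: counting 152 days back gives 2074-05-06.

2074-05-06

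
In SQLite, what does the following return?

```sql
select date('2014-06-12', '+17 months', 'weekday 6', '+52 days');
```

2016-01-05

Adding +17 months to 2014-06-12 gives 2015-11-12.
`weekday 6` advances to the next Saturday; 2015-11-12 is a Thursday, so it moves forward to 2015-11-14.
Applying '+52 days' to 2015-11-14: counting 52 days forward gives 2016-01-05.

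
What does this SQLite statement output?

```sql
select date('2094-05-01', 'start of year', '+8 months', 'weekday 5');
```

2094-09-03

`start of year` rewinds 2094-05-01 to 2094-01-01.
Adding +8 months to 2094-01-01 gives 2094-09-01.
`weekday 5` advances to the next Friday; 2094-09-01 is a Wednesday, so it moves forward to 2094-09-03.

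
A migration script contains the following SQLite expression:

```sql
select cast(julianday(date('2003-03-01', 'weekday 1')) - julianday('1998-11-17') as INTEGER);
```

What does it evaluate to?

`weekday 1` advances to the next Monday; 2003-03-01 is a Saturday, so it moves forward to 2003-03-03.
13 days remain in November 1998 after the 17th (30 − 17).
Full months from December 1998 through February 2003 contribute their day counts.
Then 3 days into March 2003.
Total: 13 + 31 + 31 + 28 + 31 + 30 + 31 + 30 + 31 + 31 + 30 + 31 + 30 + 31 + 31 + 29 + 31 + 30 + 31 + 30 + 31 + 31 + 30 + 31 + 30 + 31 + 31 + 28 + 31 + 30 + 31 + 30 + 31 + 31 + 30 + 31 + 30 + 31 + 31 + 28 + 31 + 30 + 31 + 30 + 31 + 31 + 30 + 31 + 30 + 31 + 31 + 28 + 3 = 1567.

1567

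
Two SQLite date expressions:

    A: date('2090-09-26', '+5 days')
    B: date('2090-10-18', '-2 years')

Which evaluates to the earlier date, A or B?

A = 2090-10-01.
B = 2088-10-18.
B is earlier.

B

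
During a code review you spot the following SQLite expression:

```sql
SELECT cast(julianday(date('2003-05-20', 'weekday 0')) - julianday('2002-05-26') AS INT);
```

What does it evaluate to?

364

`weekday 0` advances to the next Sunday; 2003-05-20 is a Tuesday, so it moves forward to 2003-05-25.
5 days remain in May 2002 after the 26th (31 − 26).
Full months from June 2002 through April 2003 contribute their day counts.
Then 25 days into May 2003.
Total: 5 + 30 + 31 + 31 + 30 + 31 + 30 + 31 + 31 + 28 + 31 + 30 + 25 = 364.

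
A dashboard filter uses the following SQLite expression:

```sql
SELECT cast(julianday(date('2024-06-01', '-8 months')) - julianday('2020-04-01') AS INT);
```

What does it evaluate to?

1278

Adding -8 months to 2024-06-01 gives 2023-10-01.
29 days remain in April 2020 after the 1st (30 − 1).
Full months from May 2020 through September 2023 contribute their day counts.
Then 1 day into October 2023.
Total: 29 + 31 + 30 + 31 + 31 + 30 + 31 + 30 + 31 + 31 + 28 + 31 + 30 + 31 + 30 + 31 + 31 + 30 + 31 + 30 + 31 + 31 + 28 + 31 + 30 + 31 + 30 + 31 + 31 + 30 + 31 + 30 + 31 + 31 + 28 + 31 + 30 + 31 + 30 + 31 + 31 + 30 + 1 = 1278.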